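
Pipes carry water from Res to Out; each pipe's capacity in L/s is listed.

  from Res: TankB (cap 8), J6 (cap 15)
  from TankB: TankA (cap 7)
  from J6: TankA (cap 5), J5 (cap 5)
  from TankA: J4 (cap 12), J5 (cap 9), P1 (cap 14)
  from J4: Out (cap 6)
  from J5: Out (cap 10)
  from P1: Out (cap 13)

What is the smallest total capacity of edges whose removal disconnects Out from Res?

Augment Res→J6→J5→Out: bottleneck 5, flow now 5.
Augment Res→TankB→TankA→J4→Out: bottleneck 6, flow now 11.
Augment Res→TankB→TankA→J5→Out: bottleneck 1, flow now 12.
Augment Res→J6→TankA→J5→Out: bottleneck 4, flow now 16.
Augment Res→J6→TankA→P1→Out: bottleneck 1, flow now 17.
No augmenting path remains; maximum flow = 17.
By max-flow min-cut, the minimum cut capacity equals the max flow.
In the residual graph, reachable from Res: {Res, TankB, J6}.
Min-cut edges: TankB→TankA (7), J6→TankA (5), J6→J5 (5); capacity 7 + 5 + 5 = 17.

17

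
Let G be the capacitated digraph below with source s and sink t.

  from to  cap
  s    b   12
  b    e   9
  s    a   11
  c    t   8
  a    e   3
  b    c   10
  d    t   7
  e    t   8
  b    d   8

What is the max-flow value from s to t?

Augment s→a→e→t: bottleneck 3, flow now 3.
Augment s→b→c→t: bottleneck 8, flow now 11.
Augment s→b→d→t: bottleneck 4, flow now 15.
No augmenting path remains; maximum flow = 15.
In the residual graph, reachable from s: {s, a}.
Min-cut edges: s→b (12), a→e (3); capacity 12 + 3 = 15.
This cut is saturated, so no flow can exceed 15.

15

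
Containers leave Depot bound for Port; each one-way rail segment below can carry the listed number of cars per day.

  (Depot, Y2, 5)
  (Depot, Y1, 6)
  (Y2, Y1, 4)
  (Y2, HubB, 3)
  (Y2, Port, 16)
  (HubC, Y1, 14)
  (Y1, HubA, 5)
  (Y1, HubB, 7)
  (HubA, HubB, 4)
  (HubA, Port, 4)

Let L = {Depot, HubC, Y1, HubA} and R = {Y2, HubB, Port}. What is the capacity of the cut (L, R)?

20

Edges leaving {Depot, HubC, Y1, HubA}: Depot→Y2 (5), Y1→HubB (7), HubA→HubB (4), HubA→Port (4).
Cut capacity = 5 + 7 + 4 + 4 = 20.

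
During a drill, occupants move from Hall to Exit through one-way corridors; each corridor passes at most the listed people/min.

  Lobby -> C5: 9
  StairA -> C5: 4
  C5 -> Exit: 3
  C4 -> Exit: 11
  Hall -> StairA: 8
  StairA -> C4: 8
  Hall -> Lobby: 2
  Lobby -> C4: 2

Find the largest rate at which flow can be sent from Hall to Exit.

Augment Hall→Lobby→C5→Exit: bottleneck 2, flow now 2.
Augment Hall→StairA→C5→Exit: bottleneck 1, flow now 3.
Augment Hall→StairA→C4→Exit: bottleneck 7, flow now 10.
No augmenting path remains; maximum flow = 10.
In the residual graph, reachable from Hall: {Hall}.
Min-cut edges: Hall→Lobby (2), Hall→StairA (8); capacity 2 + 8 = 10.
This cut is saturated, so no flow can exceed 10.

10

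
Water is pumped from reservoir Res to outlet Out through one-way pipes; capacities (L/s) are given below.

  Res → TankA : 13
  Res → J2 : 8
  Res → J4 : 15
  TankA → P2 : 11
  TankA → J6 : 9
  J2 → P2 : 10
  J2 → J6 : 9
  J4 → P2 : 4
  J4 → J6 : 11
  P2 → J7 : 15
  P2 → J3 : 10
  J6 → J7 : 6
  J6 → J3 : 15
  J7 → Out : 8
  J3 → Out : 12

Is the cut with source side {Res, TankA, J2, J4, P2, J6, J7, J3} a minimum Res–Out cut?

Yes — it is a minimum cut (capacity 20).

Given cut capacity: 8 + 12 = 20.
Augment Res→TankA→P2→J7→Out: bottleneck 8, flow now 8.
Augment Res→TankA→P2→J3→Out: bottleneck 3, flow now 11.
Augment Res→TankA→J6→J3→Out: bottleneck 2, flow now 13.
Augment Res→J2→P2→J3→Out: bottleneck 7, flow now 20.
No augmenting path remains; maximum flow = 20.
Cut capacity 20 equals the max flow, so it is a minimum cut.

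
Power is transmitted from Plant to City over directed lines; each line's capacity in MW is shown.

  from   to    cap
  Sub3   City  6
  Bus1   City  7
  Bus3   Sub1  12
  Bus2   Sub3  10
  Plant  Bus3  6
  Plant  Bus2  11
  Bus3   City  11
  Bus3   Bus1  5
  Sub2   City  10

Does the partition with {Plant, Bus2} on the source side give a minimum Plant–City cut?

No — its capacity is 16, but the minimum cut has capacity 12.

Given cut capacity: 6 + 10 = 16.
Augment Plant→Bus3→City: bottleneck 6, flow now 6.
Augment Plant→Bus2→Sub3→City: bottleneck 6, flow now 12.
No augmenting path remains; maximum flow = 12.
In the residual graph, reachable from Plant: {Plant, Bus2, Sub3}.
Min-cut edges: Plant→Bus3 (6), Sub3→City (6); capacity 6 + 6 = 12.
Cut capacity 16 exceeds the max flow 12, so it is not minimum.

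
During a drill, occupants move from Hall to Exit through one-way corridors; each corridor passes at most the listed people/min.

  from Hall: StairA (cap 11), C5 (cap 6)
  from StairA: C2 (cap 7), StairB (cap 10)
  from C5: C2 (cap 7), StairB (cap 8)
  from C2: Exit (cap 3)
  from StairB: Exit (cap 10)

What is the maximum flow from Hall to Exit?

Augment Hall→StairA→C2→Exit: bottleneck 3, flow now 3.
Augment Hall→StairA→StairB→Exit: bottleneck 8, flow now 11.
Augment Hall→C5→StairB→Exit: bottleneck 2, flow now 13.
No augmenting path remains; maximum flow = 13.
In the residual graph, reachable from Hall: {Hall, StairA, C5, C2, StairB}.
Min-cut edges: C2→Exit (3), StairB→Exit (10); capacity 3 + 10 = 13.
This cut is saturated, so no flow can exceed 13.

13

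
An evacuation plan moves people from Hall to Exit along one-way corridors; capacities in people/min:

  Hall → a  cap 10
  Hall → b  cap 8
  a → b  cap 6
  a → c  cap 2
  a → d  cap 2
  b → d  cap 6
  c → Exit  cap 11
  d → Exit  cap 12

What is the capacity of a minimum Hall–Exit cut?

Augment Hall→a→c→Exit: bottleneck 2, flow now 2.
Augment Hall→a→d→Exit: bottleneck 2, flow now 4.
Augment Hall→b→d→Exit: bottleneck 6, flow now 10.
No augmenting path remains; maximum flow = 10.
By max-flow min-cut, the minimum cut capacity equals the max flow.
In the residual graph, reachable from Hall: {Hall, a, b}.
Min-cut edges: a→c (2), a→d (2), b→d (6); capacity 2 + 2 + 6 = 10.

10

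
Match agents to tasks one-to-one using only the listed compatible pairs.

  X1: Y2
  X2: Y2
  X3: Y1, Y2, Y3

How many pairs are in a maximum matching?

2

Unit-capacity flow: source→left, listed edges, right→sink; max matching = max flow.
Augmenting path X1→Y2 (+1); matched 1.
Augmenting path X3→Y1 (+1); matched 2.
No augmenting path remains; maximum matching = 2.
König certificate: {X3, Y2} is a vertex cover of size 2 (every listed pair touches it), so no matching can be larger.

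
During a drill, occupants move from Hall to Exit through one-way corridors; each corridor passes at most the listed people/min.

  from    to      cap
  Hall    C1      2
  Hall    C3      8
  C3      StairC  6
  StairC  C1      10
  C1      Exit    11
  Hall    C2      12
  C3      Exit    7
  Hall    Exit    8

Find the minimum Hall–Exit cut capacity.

Augment Hall→Exit: bottleneck 8, flow now 8.
Augment Hall→C3→Exit: bottleneck 7, flow now 15.
Augment Hall→C1→Exit: bottleneck 2, flow now 17.
Augment Hall→C3→StairC→C1→Exit: bottleneck 1, flow now 18.
No augmenting path remains; maximum flow = 18.
By max-flow min-cut, the minimum cut capacity equals the max flow.
In the residual graph, reachable from Hall: {Hall, C2}.
Min-cut edges: Hall→C3 (8), Hall→C1 (2), Hall→Exit (8); capacity 8 + 2 + 8 = 18.

18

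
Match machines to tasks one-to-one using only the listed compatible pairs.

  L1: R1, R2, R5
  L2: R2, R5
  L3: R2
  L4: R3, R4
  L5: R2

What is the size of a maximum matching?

Unit-capacity flow: source→left, listed edges, right→sink; max matching = max flow.
Augmenting path L1→R1 (+1); matched 1.
Augmenting path L2→R2 (+1); matched 2.
Augmenting path L4→R3 (+1); matched 3.
Augmenting path L3→R2→L2→R5 (+1); matched 4.
No augmenting path remains; maximum matching = 4.
König certificate: {L1, L2, L4, R2} is a vertex cover of size 4 (every listed pair touches it), so no matching can be larger.

4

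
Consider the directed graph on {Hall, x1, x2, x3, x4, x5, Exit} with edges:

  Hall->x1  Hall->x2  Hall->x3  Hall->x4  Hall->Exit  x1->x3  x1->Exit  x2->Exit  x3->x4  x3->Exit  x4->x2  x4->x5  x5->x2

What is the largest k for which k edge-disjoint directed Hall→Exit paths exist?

4

Assign every edge capacity 1; by Menger, the answer equals the max flow.
Path Hall→Exit (+1); total 1.
Path Hall→x1→Exit (+1); total 2.
Path Hall→x2→Exit (+1); total 3.
Path Hall→x3→Exit (+1); total 4.
No residual Hall→Exit path; max flow = 4.
Certifying cut of size 4: {Hall→Exit, Hall→x1, Hall→x3, x2→Exit}.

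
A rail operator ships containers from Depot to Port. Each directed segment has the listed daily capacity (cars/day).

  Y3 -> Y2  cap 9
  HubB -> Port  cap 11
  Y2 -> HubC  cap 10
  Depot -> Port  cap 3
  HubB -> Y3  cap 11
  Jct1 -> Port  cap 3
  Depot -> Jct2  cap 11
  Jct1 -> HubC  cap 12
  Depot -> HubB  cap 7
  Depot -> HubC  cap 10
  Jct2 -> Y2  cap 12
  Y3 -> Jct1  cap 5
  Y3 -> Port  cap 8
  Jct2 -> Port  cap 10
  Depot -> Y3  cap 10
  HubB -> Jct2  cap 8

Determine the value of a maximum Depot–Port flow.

30

Augment Depot→Port: bottleneck 3, flow now 3.
Augment Depot→HubB→Port: bottleneck 7, flow now 10.
Augment Depot→Y3→Port: bottleneck 8, flow now 18.
Augment Depot→Jct2→Port: bottleneck 10, flow now 28.
Augment Depot→Y3→Jct1→Port: bottleneck 2, flow now 30.
No augmenting path remains; maximum flow = 30.
In the residual graph, reachable from Depot: {Depot, Jct2, Y2, HubC}.
Min-cut edges: Depot→HubB (7), Depot→Y3 (10), Depot→Port (3), Jct2→Port (10); capacity 7 + 10 + 3 + 10 = 30.
This cut is saturated, so no flow can exceed 30.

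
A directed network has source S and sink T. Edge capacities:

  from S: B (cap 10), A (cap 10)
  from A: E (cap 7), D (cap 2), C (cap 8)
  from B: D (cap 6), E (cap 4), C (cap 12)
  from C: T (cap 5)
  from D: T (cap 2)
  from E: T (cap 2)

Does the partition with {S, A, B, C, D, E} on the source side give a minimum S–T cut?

Yes — it is a minimum cut (capacity 9).

Given cut capacity: 5 + 2 + 2 = 9.
Augment S→A→C→T: bottleneck 5, flow now 5.
Augment S→A→D→T: bottleneck 2, flow now 7.
Augment S→A→E→T: bottleneck 2, flow now 9.
No augmenting path remains; maximum flow = 9.
Cut capacity 9 equals the max flow, so it is a minimum cut.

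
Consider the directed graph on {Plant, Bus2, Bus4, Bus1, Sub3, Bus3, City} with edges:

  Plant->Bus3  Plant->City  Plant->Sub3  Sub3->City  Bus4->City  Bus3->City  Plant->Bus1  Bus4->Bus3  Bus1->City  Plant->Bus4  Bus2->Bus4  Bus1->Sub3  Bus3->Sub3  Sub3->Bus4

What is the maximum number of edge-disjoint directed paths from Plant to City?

5

Assign every edge capacity 1; by Menger, the answer equals the max flow.
Path Plant→City (+1); total 1.
Path Plant→Bus4→City (+1); total 2.
Path Plant→Bus1→City (+1); total 3.
Path Plant→Sub3→City (+1); total 4.
Path Plant→Bus3→City (+1); total 5.
No residual Plant→City path; max flow = 5.
Certifying cut of size 5: {Plant→Bus1, Plant→Bus3, Plant→Bus4, Plant→City, Plant→Sub3}.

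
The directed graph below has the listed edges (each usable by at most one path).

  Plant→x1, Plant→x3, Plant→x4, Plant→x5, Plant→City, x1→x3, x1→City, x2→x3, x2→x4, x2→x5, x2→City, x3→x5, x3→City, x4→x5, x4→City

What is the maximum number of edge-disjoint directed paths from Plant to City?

4

Assign every edge capacity 1; by Menger, the answer equals the max flow.
Path Plant→City (+1); total 1.
Path Plant→x1→City (+1); total 2.
Path Plant→x3→City (+1); total 3.
Path Plant→x4→City (+1); total 4.
No residual Plant→City path; max flow = 4.
Certifying cut of size 4: {Plant→City, Plant→x1, Plant→x3, Plant→x4}.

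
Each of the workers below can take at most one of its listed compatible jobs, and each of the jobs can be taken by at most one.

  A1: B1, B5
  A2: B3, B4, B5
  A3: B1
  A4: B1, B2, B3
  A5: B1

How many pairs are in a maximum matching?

4

Unit-capacity flow: source→left, listed edges, right→sink; max matching = max flow.
Augmenting path A1→B1 (+1); matched 1.
Augmenting path A2→B3 (+1); matched 2.
Augmenting path A4→B2 (+1); matched 3.
Augmenting path A3→B1→A1→B5 (+1); matched 4.
No augmenting path remains; maximum matching = 4.
König certificate: {A1, A2, A4, B1} is a vertex cover of size 4 (every listed pair touches it), so no matching can be larger.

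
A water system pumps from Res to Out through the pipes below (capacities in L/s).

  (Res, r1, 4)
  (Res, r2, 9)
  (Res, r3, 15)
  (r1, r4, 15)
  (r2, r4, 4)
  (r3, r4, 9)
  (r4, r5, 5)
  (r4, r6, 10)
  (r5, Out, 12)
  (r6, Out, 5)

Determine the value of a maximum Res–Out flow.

Augment Res→r1→r4→r5→Out: bottleneck 4, flow now 4.
Augment Res→r2→r4→r5→Out: bottleneck 1, flow now 5.
Augment Res→r2→r4→r6→Out: bottleneck 3, flow now 8.
Augment Res→r3→r4→r6→Out: bottleneck 2, flow now 10.
No augmenting path remains; maximum flow = 10.
In the residual graph, reachable from Res: {Res, r1, r2, r3, r4, r6}.
Min-cut edges: r4→r5 (5), r6→Out (5); capacity 5 + 5 = 10.
This cut is saturated, so no flow can exceed 10.

10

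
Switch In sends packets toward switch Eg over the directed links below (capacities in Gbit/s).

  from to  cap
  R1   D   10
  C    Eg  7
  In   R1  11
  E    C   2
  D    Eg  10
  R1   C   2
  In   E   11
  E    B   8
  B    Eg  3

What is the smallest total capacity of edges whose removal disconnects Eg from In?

16

Augment In→R1→D→Eg: bottleneck 10, flow now 10.
Augment In→R1→C→Eg: bottleneck 1, flow now 11.
Augment In→E→B→Eg: bottleneck 3, flow now 14.
Augment In→E→C→Eg: bottleneck 2, flow now 16.
No augmenting path remains; maximum flow = 16.
By max-flow min-cut, the minimum cut capacity equals the max flow.
In the residual graph, reachable from In: {In, E, B}.
Min-cut edges: In→R1 (11), E→C (2), B→Eg (3); capacity 11 + 2 + 3 = 16.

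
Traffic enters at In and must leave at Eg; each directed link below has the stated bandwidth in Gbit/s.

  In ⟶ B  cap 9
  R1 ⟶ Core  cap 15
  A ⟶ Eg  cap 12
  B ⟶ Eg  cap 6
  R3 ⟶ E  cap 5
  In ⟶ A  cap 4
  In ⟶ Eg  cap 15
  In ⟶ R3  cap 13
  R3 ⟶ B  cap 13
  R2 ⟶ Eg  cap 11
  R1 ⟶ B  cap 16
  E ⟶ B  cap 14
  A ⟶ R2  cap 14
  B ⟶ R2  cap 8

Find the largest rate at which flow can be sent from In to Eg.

33

Augment In→Eg: bottleneck 15, flow now 15.
Augment In→A→Eg: bottleneck 4, flow now 19.
Augment In→B→Eg: bottleneck 6, flow now 25.
Augment In→B→R2→Eg: bottleneck 3, flow now 28.
Augment In→R3→B→R2→Eg: bottleneck 5, flow now 33.
No augmenting path remains; maximum flow = 33.
In the residual graph, reachable from In: {In, R3, E, B}.
Min-cut edges: In→A (4), In→Eg (15), B→R2 (8), B→Eg (6); capacity 4 + 15 + 8 + 6 = 33.
This cut is saturated, so no flow can exceed 33.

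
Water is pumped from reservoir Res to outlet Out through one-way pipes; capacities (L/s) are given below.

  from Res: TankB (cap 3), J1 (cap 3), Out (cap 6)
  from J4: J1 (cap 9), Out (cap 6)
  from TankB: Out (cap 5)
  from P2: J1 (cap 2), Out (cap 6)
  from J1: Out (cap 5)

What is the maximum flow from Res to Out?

Augment Res→Out: bottleneck 6, flow now 6.
Augment Res→TankB→Out: bottleneck 3, flow now 9.
Augment Res→J1→Out: bottleneck 3, flow now 12.
No augmenting path remains; maximum flow = 12.
In the residual graph, reachable from Res: {Res}.
Min-cut edges: Res→TankB (3), Res→J1 (3), Res→Out (6); capacity 3 + 3 + 6 = 12.
This cut is saturated, so no flow can exceed 12.

12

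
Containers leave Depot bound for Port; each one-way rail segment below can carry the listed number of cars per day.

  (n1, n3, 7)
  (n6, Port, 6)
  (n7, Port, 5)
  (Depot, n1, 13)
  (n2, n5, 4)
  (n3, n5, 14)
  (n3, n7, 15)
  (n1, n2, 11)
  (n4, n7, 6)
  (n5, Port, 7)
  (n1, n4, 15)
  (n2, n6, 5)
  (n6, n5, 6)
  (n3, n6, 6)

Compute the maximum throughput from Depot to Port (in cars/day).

13

Augment Depot→n1→n2→n5→Port: bottleneck 4, flow now 4.
Augment Depot→n1→n2→n6→Port: bottleneck 5, flow now 9.
Augment Depot→n1→n3→n5→Port: bottleneck 3, flow now 12.
Augment Depot→n1→n3→n6→Port: bottleneck 1, flow now 13.
No augmenting path remains; maximum flow = 13.
In the residual graph, reachable from Depot: {Depot}.
Min-cut edges: Depot→n1 (13); capacity 13 = 13.
This cut is saturated, so no flow can exceed 13.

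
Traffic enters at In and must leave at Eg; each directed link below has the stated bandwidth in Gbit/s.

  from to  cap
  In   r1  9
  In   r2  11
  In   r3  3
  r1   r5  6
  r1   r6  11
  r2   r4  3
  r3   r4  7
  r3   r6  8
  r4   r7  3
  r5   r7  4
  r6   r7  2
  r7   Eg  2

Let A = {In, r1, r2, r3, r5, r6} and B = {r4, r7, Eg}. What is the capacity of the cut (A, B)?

16

Edges leaving {In, r1, r2, r3, r5, r6}: r2→r4 (3), r3→r4 (7), r5→r7 (4), r6→r7 (2).
Cut capacity = 3 + 7 + 4 + 2 = 16.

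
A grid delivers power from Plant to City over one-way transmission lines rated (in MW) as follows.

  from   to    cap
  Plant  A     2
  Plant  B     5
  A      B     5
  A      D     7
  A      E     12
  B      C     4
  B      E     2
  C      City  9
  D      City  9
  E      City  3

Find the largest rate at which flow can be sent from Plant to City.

Augment Plant→A→D→City: bottleneck 2, flow now 2.
Augment Plant→B→C→City: bottleneck 4, flow now 6.
Augment Plant→B→E→City: bottleneck 1, flow now 7.
No augmenting path remains; maximum flow = 7.
In the residual graph, reachable from Plant: {Plant}.
Min-cut edges: Plant→A (2), Plant→B (5); capacity 2 + 5 = 7.
This cut is saturated, so no flow can exceed 7.

7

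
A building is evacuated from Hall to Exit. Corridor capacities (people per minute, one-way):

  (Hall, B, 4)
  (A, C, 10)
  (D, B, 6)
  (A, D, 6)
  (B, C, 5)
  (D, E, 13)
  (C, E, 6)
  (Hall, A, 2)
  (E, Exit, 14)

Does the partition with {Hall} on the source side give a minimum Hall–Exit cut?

Yes — it is a minimum cut (capacity 6).

Given cut capacity: 2 + 4 = 6.
Augment Hall→A→C→E→Exit: bottleneck 2, flow now 2.
Augment Hall→B→C→E→Exit: bottleneck 4, flow now 6.
No augmenting path remains; maximum flow = 6.
Cut capacity 6 equals the max flow, so it is a minimum cut.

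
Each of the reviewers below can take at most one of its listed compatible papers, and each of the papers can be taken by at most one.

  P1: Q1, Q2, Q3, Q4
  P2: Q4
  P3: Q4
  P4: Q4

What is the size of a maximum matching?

2

Unit-capacity flow: source→left, listed edges, right→sink; max matching = max flow.
Augmenting path P1→Q1 (+1); matched 1.
Augmenting path P2→Q4 (+1); matched 2.
No augmenting path remains; maximum matching = 2.
König certificate: {P1, Q4} is a vertex cover of size 2 (every listed pair touches it), so no matching can be larger.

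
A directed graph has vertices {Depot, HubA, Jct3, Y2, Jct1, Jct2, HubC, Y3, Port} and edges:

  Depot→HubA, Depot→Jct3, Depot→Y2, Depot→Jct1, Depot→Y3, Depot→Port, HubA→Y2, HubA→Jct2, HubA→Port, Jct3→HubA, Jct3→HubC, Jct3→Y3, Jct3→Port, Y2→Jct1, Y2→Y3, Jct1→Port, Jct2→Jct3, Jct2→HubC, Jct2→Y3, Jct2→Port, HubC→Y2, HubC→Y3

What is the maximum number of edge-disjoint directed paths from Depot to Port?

Assign every edge capacity 1; by Menger, the answer equals the max flow.
Path Depot→Port (+1); total 1.
Path Depot→HubA→Port (+1); total 2.
Path Depot→Jct3→Port (+1); total 3.
Path Depot→Jct1→Port (+1); total 4.
No residual Depot→Port path; max flow = 4.
Certifying cut of size 4: {Depot→HubA, Depot→Jct3, Depot→Port, Jct1→Port}.

4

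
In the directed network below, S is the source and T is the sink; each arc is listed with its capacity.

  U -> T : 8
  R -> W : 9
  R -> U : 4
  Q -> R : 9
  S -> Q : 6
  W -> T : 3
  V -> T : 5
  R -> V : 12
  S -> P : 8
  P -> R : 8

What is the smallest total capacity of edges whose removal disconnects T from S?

Augment S→P→R→U→T: bottleneck 4, flow now 4.
Augment S→P→R→V→T: bottleneck 4, flow now 8.
Augment S→Q→R→V→T: bottleneck 1, flow now 9.
Augment S→Q→R→W→T: bottleneck 3, flow now 12.
No augmenting path remains; maximum flow = 12.
By max-flow min-cut, the minimum cut capacity equals the max flow.
In the residual graph, reachable from S: {S, P, Q, R, V, W}.
Min-cut edges: R→U (4), V→T (5), W→T (3); capacity 4 + 5 + 3 = 12.

12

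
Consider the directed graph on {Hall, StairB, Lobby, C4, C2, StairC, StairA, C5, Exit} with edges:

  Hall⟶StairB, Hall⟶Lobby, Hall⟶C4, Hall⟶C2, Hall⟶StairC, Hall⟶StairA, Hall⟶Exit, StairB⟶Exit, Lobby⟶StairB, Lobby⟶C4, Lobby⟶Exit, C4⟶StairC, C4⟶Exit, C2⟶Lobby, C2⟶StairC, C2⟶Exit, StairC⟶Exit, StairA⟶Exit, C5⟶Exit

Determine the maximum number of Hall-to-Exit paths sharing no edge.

7

Assign every edge capacity 1; by Menger, the answer equals the max flow.
Path Hall→Exit (+1); total 1.
Path Hall→StairB→Exit (+1); total 2.
Path Hall→Lobby→Exit (+1); total 3.
Path Hall→C4→Exit (+1); total 4.
Path Hall→C2→Exit (+1); total 5.
Path Hall→StairC→Exit (+1); total 6.
Path Hall→StairA→Exit (+1); total 7.
No residual Hall→Exit path; max flow = 7.
Certifying cut of size 7: {Hall→C2, Hall→C4, Hall→Exit, Hall→Lobby, Hall→StairA, Hall→StairB, Hall→StairC}.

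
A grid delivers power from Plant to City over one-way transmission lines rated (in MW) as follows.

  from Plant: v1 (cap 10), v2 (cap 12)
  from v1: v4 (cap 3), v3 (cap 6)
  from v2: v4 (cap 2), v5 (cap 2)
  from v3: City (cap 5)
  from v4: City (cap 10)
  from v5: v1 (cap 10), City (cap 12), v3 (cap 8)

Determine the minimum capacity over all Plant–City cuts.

12

Augment Plant→v1→v3→City: bottleneck 5, flow now 5.
Augment Plant→v1→v4→City: bottleneck 3, flow now 8.
Augment Plant→v2→v4→City: bottleneck 2, flow now 10.
Augment Plant→v2→v5→City: bottleneck 2, flow now 12.
No augmenting path remains; maximum flow = 12.
By max-flow min-cut, the minimum cut capacity equals the max flow.
In the residual graph, reachable from Plant: {Plant, v1, v2, v3}.
Min-cut edges: v1→v4 (3), v2→v4 (2), v2→v5 (2), v3→City (5); capacity 3 + 2 + 2 + 5 = 12.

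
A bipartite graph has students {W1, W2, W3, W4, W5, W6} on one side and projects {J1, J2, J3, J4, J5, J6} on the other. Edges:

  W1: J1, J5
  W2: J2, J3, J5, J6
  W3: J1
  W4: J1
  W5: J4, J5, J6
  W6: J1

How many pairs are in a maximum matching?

4

Unit-capacity flow: source→left, listed edges, right→sink; max matching = max flow.
Augmenting path W1→J1 (+1); matched 1.
Augmenting path W2→J2 (+1); matched 2.
Augmenting path W5→J4 (+1); matched 3.
Augmenting path W3→J1→W1→J5 (+1); matched 4.
No augmenting path remains; maximum matching = 4.
König certificate: {W1, W2, W5, J1} is a vertex cover of size 4 (every listed pair touches it), so no matching can be larger.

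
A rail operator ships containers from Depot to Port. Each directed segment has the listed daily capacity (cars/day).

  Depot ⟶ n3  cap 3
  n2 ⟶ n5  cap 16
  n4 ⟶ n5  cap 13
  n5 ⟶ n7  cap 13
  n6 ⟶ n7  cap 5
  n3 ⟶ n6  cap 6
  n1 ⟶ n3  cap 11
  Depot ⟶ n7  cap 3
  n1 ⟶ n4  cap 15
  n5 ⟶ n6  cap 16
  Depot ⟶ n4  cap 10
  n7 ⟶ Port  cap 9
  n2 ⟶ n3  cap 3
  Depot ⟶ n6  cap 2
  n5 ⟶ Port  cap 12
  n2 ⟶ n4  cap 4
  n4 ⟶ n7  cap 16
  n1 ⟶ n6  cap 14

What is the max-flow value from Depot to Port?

18

Augment Depot→n7→Port: bottleneck 3, flow now 3.
Augment Depot→n4→n5→Port: bottleneck 10, flow now 13.
Augment Depot→n6→n7→Port: bottleneck 2, flow now 15.
Augment Depot→n3→n6→n7→Port: bottleneck 3, flow now 18.
No augmenting path remains; maximum flow = 18.
In the residual graph, reachable from Depot: {Depot}.
Min-cut edges: Depot→n3 (3), Depot→n4 (10), Depot→n6 (2), Depot→n7 (3); capacity 3 + 10 + 2 + 3 = 18.
This cut is saturated, so no flow can exceed 18.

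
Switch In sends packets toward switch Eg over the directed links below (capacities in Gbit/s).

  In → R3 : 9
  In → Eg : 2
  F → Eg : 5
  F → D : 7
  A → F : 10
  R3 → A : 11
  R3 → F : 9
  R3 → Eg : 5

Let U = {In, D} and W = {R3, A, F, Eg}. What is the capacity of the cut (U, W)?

11

Edges leaving {In, D}: In→R3 (9), In→Eg (2).
Cut capacity = 9 + 2 = 11.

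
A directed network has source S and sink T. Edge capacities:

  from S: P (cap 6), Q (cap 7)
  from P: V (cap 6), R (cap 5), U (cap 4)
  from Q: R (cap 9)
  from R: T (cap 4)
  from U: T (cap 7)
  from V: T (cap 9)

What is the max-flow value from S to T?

10

Augment S→P→R→T: bottleneck 4, flow now 4.
Augment S→P→U→T: bottleneck 2, flow now 6.
Augment S→Q→R→P→U→T: bottleneck 2, flow now 8. (uses reverse residual edge)
Augment S→Q→R→P→V→T: bottleneck 2, flow now 10. (uses reverse residual edge)
No augmenting path remains; maximum flow = 10.
In the residual graph, reachable from S: {S, Q, R}.
Min-cut edges: S→P (6), R→T (4); capacity 6 + 4 = 10.
This cut is saturated, so no flow can exceed 10.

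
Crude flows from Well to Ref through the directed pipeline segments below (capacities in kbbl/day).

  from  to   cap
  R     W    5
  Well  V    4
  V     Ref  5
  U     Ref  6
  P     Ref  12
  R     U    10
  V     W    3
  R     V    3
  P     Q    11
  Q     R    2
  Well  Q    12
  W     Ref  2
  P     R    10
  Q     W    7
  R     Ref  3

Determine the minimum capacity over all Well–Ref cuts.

8

Augment Well→V→Ref: bottleneck 4, flow now 4.
Augment Well→Q→R→Ref: bottleneck 2, flow now 6.
Augment Well→Q→W→Ref: bottleneck 2, flow now 8.
No augmenting path remains; maximum flow = 8.
By max-flow min-cut, the minimum cut capacity equals the max flow.
In the residual graph, reachable from Well: {Well, Q, W}.
Min-cut edges: Well→V (4), Q→R (2), W→Ref (2); capacity 4 + 2 + 2 = 8.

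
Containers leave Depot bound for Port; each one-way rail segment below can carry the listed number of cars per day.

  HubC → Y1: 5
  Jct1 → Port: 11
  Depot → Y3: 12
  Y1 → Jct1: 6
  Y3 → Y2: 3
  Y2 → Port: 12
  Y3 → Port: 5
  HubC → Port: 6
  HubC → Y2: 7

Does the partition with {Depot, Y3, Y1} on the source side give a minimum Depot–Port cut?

Given cut capacity: 3 + 5 + 6 = 14.
Augment Depot→Y3→Port: bottleneck 5, flow now 5.
Augment Depot→Y3→Y2→Port: bottleneck 3, flow now 8.
No augmenting path remains; maximum flow = 8.
In the residual graph, reachable from Depot: {Depot, Y3}.
Min-cut edges: Y3→Y2 (3), Y3→Port (5); capacity 3 + 5 = 8.
Cut capacity 14 exceeds the max flow 8, so it is not minimum.

No — its capacity is 14, but the minimum cut has capacity 8.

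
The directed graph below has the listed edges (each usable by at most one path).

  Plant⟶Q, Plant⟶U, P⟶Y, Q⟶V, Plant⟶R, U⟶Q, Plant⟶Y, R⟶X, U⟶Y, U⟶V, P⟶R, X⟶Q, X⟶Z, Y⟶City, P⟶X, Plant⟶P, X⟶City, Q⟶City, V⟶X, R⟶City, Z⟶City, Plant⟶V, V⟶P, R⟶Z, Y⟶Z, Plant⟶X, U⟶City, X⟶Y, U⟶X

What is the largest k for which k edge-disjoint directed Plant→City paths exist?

Assign every edge capacity 1; by Menger, the answer equals the max flow.
Path Plant→Q→City (+1); total 1.
Path Plant→R→City (+1); total 2.
Path Plant→U→City (+1); total 3.
Path Plant→X→City (+1); total 4.
Path Plant→Y→City (+1); total 5.
Path Plant→P→R→Z→City (+1); total 6.
No residual Plant→City path; max flow = 6.
Certifying cut of size 6: {Plant→U, Q→City, R→City, X→City, Y→City, Z→City}.

6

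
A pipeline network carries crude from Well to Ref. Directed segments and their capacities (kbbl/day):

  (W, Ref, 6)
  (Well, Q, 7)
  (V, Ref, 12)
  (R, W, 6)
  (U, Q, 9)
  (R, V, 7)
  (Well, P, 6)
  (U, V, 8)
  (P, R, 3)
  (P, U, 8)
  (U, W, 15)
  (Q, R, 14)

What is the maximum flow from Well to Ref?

13

Augment Well→P→R→V→Ref: bottleneck 3, flow now 3.
Augment Well→P→U→V→Ref: bottleneck 3, flow now 6.
Augment Well→Q→R→V→Ref: bottleneck 4, flow now 10.
Augment Well→Q→R→W→Ref: bottleneck 3, flow now 13.
No augmenting path remains; maximum flow = 13.
In the residual graph, reachable from Well: {Well}.
Min-cut edges: Well→P (6), Well→Q (7); capacity 6 + 7 = 13.
This cut is saturated, so no flow can exceed 13.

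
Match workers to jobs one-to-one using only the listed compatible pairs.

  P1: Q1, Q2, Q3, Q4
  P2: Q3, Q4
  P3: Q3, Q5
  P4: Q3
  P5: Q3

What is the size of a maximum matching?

Unit-capacity flow: source→left, listed edges, right→sink; max matching = max flow.
Augmenting path P1→Q1 (+1); matched 1.
Augmenting path P2→Q3 (+1); matched 2.
Augmenting path P3→Q5 (+1); matched 3.
Augmenting path P4→Q3→P2→Q4 (+1); matched 4.
No augmenting path remains; maximum matching = 4.
König certificate: {P1, P2, P3, Q3} is a vertex cover of size 4 (every listed pair touches it), so no matching can be larger.

4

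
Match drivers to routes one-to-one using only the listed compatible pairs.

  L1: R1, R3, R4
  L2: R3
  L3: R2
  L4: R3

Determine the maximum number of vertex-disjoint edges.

Unit-capacity flow: source→left, listed edges, right→sink; max matching = max flow.
Augmenting path L1→R1 (+1); matched 1.
Augmenting path L2→R3 (+1); matched 2.
Augmenting path L3→R2 (+1); matched 3.
No augmenting path remains; maximum matching = 3.
König certificate: {L1, L3, R3} is a vertex cover of size 3 (every listed pair touches it), so no matching can be larger.

3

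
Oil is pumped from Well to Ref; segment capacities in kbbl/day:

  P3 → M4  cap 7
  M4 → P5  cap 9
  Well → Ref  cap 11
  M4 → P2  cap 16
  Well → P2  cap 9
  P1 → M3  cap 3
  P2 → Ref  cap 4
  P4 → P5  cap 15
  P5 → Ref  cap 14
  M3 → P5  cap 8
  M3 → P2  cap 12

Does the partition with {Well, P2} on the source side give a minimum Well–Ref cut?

Yes — it is a minimum cut (capacity 15).

Given cut capacity: 11 + 4 = 15.
Augment Well→Ref: bottleneck 11, flow now 11.
Augment Well→P2→Ref: bottleneck 4, flow now 15.
No augmenting path remains; maximum flow = 15.
Cut capacity 15 equals the max flow, so it is a minimum cut.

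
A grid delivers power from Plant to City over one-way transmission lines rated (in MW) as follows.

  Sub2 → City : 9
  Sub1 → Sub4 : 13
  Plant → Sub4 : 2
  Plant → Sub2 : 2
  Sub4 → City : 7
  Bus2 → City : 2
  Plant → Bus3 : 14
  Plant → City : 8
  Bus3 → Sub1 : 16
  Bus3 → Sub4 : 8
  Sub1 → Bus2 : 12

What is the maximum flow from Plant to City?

Augment Plant→City: bottleneck 8, flow now 8.
Augment Plant→Sub2→City: bottleneck 2, flow now 10.
Augment Plant→Sub4→City: bottleneck 2, flow now 12.
Augment Plant→Bus3→Sub4→City: bottleneck 5, flow now 17.
Augment Plant→Bus3→Sub1→Bus2→City: bottleneck 2, flow now 19.
No augmenting path remains; maximum flow = 19.
In the residual graph, reachable from Plant: {Plant, Bus3, Sub1, Bus2, Sub4}.
Min-cut edges: Plant→Sub2 (2), Plant→City (8), Bus2→City (2), Sub4→City (7); capacity 2 + 8 + 2 + 7 = 19.
This cut is saturated, so no flow can exceed 19.

19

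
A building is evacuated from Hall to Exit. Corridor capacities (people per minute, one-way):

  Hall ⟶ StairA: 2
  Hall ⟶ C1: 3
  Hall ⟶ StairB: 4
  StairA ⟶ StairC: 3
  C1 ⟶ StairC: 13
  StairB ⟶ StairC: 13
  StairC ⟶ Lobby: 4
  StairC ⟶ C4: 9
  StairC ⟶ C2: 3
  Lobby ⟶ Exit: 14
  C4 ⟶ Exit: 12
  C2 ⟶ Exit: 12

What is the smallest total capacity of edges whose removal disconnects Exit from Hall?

Augment Hall→StairA→StairC→Lobby→Exit: bottleneck 2, flow now 2.
Augment Hall→C1→StairC→Lobby→Exit: bottleneck 2, flow now 4.
Augment Hall→C1→StairC→C4→Exit: bottleneck 1, flow now 5.
Augment Hall→StairB→StairC→C4→Exit: bottleneck 4, flow now 9.
No augmenting path remains; maximum flow = 9.
By max-flow min-cut, the minimum cut capacity equals the max flow.
In the residual graph, reachable from Hall: {Hall}.
Min-cut edges: Hall→StairA (2), Hall→C1 (3), Hall→StairB (4); capacity 2 + 3 + 4 = 9.

9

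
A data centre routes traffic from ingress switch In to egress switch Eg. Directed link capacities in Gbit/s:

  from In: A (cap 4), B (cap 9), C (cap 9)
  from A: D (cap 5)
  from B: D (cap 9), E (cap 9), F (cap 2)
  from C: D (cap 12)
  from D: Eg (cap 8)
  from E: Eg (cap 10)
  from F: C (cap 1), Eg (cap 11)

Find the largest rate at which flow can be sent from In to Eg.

Augment In→A→D→Eg: bottleneck 4, flow now 4.
Augment In→B→D→Eg: bottleneck 4, flow now 8.
Augment In→B→E→Eg: bottleneck 5, flow now 13.
Augment In→C→D→B→E→Eg: bottleneck 4, flow now 17. (uses reverse residual edge)
No augmenting path remains; maximum flow = 17.
In the residual graph, reachable from In: {In, A, C, D}.
Min-cut edges: In→B (9), D→Eg (8); capacity 9 + 8 = 17.
This cut is saturated, so no flow can exceed 17.

17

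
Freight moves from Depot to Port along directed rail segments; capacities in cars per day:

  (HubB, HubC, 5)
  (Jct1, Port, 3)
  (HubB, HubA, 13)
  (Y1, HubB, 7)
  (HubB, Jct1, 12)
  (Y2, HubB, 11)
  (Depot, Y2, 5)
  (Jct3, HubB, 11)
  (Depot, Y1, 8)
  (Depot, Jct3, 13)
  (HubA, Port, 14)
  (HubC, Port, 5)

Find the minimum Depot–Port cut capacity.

Augment Depot→Jct3→HubB→HubA→Port: bottleneck 11, flow now 11.
Augment Depot→Y1→HubB→HubA→Port: bottleneck 2, flow now 13.
Augment Depot→Y1→HubB→HubC→Port: bottleneck 5, flow now 18.
Augment Depot→Y2→HubB→Jct1→Port: bottleneck 3, flow now 21.
No augmenting path remains; maximum flow = 21.
By max-flow min-cut, the minimum cut capacity equals the max flow.
In the residual graph, reachable from Depot: {Depot, Jct3, Y1, Y2, HubB, Jct1}.
Min-cut edges: HubB→HubA (13), HubB→HubC (5), Jct1→Port (3); capacity 13 + 5 + 3 = 21.

21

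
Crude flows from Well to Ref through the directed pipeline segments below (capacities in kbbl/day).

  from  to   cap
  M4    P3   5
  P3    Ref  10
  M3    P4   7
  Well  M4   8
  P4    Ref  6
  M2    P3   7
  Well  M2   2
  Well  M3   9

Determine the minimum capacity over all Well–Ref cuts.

13

Augment Well→M3→P4→Ref: bottleneck 6, flow now 6.
Augment Well→M2→P3→Ref: bottleneck 2, flow now 8.
Augment Well→M4→P3→Ref: bottleneck 5, flow now 13.
No augmenting path remains; maximum flow = 13.
By max-flow min-cut, the minimum cut capacity equals the max flow.
In the residual graph, reachable from Well: {Well, M3, M4, P4}.
Min-cut edges: Well→M2 (2), M4→P3 (5), P4→Ref (6); capacity 2 + 5 + 6 = 13.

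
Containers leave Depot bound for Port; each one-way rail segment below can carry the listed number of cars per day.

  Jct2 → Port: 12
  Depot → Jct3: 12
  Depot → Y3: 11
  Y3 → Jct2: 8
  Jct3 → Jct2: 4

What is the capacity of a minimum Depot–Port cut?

Augment Depot→Jct3→Jct2→Port: bottleneck 4, flow now 4.
Augment Depot→Y3→Jct2→Port: bottleneck 8, flow now 12.
No augmenting path remains; maximum flow = 12.
By max-flow min-cut, the minimum cut capacity equals the max flow.
In the residual graph, reachable from Depot: {Depot, Jct3, Y3}.
Min-cut edges: Jct3→Jct2 (4), Y3→Jct2 (8); capacity 4 + 8 = 12.

12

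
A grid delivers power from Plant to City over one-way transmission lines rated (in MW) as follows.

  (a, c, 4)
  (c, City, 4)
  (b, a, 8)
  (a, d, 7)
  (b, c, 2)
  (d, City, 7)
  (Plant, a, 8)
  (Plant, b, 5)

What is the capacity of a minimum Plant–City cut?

Augment Plant→a→c→City: bottleneck 4, flow now 4.
Augment Plant→a→d→City: bottleneck 4, flow now 8.
Augment Plant→b→a→d→City: bottleneck 3, flow now 11.
No augmenting path remains; maximum flow = 11.
By max-flow min-cut, the minimum cut capacity equals the max flow.
In the residual graph, reachable from Plant: {Plant, a, b, c}.
Min-cut edges: a→d (7), c→City (4); capacity 7 + 4 = 11.

11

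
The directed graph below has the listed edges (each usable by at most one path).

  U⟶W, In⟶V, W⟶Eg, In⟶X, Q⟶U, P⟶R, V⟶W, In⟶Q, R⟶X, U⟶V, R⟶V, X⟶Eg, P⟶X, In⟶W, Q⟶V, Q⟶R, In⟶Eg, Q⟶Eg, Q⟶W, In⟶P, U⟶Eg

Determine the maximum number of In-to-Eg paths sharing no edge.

4

Assign every edge capacity 1; by Menger, the answer equals the max flow.
Path In→Eg (+1); total 1.
Path In→Q→Eg (+1); total 2.
Path In→W→Eg (+1); total 3.
Path In→X→Eg (+1); total 4.
No residual In→Eg path; max flow = 4.
Certifying cut of size 4: {In→Eg, In→Q, W→Eg, X→Eg}.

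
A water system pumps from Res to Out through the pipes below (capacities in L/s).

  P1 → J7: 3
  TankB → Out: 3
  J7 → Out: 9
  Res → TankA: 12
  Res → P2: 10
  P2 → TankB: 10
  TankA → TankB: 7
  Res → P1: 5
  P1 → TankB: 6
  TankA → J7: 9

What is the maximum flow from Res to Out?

Augment Res→P1→TankB→Out: bottleneck 3, flow now 3.
Augment Res→P1→J7→Out: bottleneck 2, flow now 5.
Augment Res→TankA→J7→Out: bottleneck 7, flow now 12.
No augmenting path remains; maximum flow = 12.
In the residual graph, reachable from Res: {Res, P1, TankA, P2, TankB, J7}.
Min-cut edges: TankB→Out (3), J7→Out (9); capacity 3 + 9 = 12.
This cut is saturated, so no flow can exceed 12.

12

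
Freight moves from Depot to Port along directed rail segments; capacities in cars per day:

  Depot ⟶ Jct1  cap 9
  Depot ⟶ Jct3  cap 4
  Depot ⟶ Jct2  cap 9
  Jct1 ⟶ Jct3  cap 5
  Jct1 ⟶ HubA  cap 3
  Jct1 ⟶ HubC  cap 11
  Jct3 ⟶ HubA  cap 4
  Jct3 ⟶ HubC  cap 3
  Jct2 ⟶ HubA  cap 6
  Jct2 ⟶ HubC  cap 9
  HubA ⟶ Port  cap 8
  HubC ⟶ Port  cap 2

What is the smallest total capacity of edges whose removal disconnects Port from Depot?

10

Augment Depot→Jct1→HubA→Port: bottleneck 3, flow now 3.
Augment Depot→Jct1→HubC→Port: bottleneck 2, flow now 5.
Augment Depot→Jct3→HubA→Port: bottleneck 4, flow now 9.
Augment Depot→Jct2→HubA→Port: bottleneck 1, flow now 10.
No augmenting path remains; maximum flow = 10.
By max-flow min-cut, the minimum cut capacity equals the max flow.
In the residual graph, reachable from Depot: {Depot, Jct1, Jct3, Jct2, HubA, HubC}.
Min-cut edges: HubA→Port (8), HubC→Port (2); capacity 8 + 2 = 10.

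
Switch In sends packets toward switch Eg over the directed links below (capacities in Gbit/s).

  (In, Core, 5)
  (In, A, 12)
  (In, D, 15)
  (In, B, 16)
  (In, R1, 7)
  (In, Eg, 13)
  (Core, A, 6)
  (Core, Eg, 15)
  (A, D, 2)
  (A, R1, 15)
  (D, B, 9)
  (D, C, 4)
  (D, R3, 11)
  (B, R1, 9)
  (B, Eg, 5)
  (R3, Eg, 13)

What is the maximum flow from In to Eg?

34

Augment In→Eg: bottleneck 13, flow now 13.
Augment In→Core→Eg: bottleneck 5, flow now 18.
Augment In→B→Eg: bottleneck 5, flow now 23.
Augment In→D→R3→Eg: bottleneck 11, flow now 34.
No augmenting path remains; maximum flow = 34.
In the residual graph, reachable from In: {In, A, D, B, R1, C}.
Min-cut edges: In→Core (5), In→Eg (13), D→R3 (11), B→Eg (5); capacity 5 + 13 + 11 + 5 = 34.
This cut is saturated, so no flow can exceed 34.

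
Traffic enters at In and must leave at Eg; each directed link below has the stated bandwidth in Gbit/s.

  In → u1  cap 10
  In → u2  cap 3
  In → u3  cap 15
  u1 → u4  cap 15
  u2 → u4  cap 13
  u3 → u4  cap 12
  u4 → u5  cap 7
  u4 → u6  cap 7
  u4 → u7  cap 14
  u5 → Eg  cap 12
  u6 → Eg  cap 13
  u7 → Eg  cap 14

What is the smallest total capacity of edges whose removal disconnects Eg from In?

Augment In→u1→u4→u5→Eg: bottleneck 7, flow now 7.
Augment In→u1→u4→u6→Eg: bottleneck 3, flow now 10.
Augment In→u2→u4→u6→Eg: bottleneck 3, flow now 13.
Augment In→u3→u4→u6→Eg: bottleneck 1, flow now 14.
Augment In→u3→u4→u7→Eg: bottleneck 11, flow now 25.
No augmenting path remains; maximum flow = 25.
By max-flow min-cut, the minimum cut capacity equals the max flow.
In the residual graph, reachable from In: {In, u3}.
Min-cut edges: In→u1 (10), In→u2 (3), u3→u4 (12); capacity 10 + 3 + 12 = 25.

25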